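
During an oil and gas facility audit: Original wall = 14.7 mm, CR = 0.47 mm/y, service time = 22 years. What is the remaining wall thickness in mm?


Remaining wall = original − CR × time
t = 14.7 − 0.47*22 = 14.7 − 10.34 = 4.36 mm

4.36 mm


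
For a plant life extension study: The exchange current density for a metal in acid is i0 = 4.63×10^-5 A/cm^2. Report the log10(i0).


i0 = 4.63×10^-5 A/cm^2
log10(i0) = -4.334

-4.334


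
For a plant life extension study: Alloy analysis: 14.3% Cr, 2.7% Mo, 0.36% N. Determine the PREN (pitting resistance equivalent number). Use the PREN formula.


Apply the PREN formula: PREN = Cr + 3.3*Mo + 16*N
PREN = 14.3 + 3.3*2.7 + 16*0.36
PREN = 14.3 + 8.91 + 5.76 = 28.97

28.97


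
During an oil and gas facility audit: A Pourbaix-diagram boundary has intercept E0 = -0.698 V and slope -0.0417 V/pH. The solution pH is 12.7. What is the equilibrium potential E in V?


Apply the Pourbaix line equation: E = E0 + slope*pH
E = -0.698 + (-0.0417)*12.7 = -0.698 + (-0.52959) = -1.22759 V
Rounded to 4 decimal places: E = -1.2276 V

-1.2276 V


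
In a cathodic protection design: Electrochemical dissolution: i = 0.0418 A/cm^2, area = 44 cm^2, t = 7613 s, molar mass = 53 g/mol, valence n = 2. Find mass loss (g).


Apply Faraday's law: m = i*A*t*M / (n*F)
Total charge passed Q = i*A*t = 0.0418*44*7613 = 14001.8296 C
m = Q*M/(n*F) = 14001.8296*53/(2*96485) = 3.846 g

3.846 g


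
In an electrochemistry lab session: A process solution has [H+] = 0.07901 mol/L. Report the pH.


pH = −log10[H+]
pH = −log10(0.07901) = 1.1

1.1


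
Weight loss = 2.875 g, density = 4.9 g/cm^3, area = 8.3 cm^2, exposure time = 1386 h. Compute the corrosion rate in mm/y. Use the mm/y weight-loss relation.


Apply the mm/y weight-loss relation: CR = 87600 * W / (D * A * T)
Numerator: 87600 * 2.875 = 251850.0
Denominator: 4.9 * 8.3 * 1386 = 56368.62
CR = 251850.0 / 56368.62 = 4.4679 mm/y

4.4679 mm/y


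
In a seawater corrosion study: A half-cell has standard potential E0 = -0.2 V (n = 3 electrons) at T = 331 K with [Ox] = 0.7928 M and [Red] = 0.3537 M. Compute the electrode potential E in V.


Apply the Nernst equation: E = E0 + (RT/nF)*ln([Ox]/[Red])
Step 1: RT/nF = 8.314*331/(3*96485) = 0.00950729 V
Step 2: [Ox]/[Red] = 0.7928/0.3537 = 2.241448
Step 3: ln(2.241448) = 0.807122
Step 4: correction = 0.00950729 * 0.807122 = 0.0077 V
E = -0.2 + 0.0077 = -0.1923 V

-0.1923 V


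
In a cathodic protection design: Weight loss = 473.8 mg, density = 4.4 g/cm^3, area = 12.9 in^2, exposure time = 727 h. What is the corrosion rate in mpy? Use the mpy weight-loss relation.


Apply the mpy weight-loss relation: CR = 534 * W / (D * A * T)
Numerator: 534 * 473.8 = 253009.2
Denominator: 4.4 * 12.9 * 727 = 41264.52
CR = 253009.2 / 41264.52 = 6.1314 mpy

6.1314 mpy


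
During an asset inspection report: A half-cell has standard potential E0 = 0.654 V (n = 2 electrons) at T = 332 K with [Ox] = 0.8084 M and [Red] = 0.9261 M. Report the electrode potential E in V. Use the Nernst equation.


Apply the Nernst equation: E = E0 + (RT/nF)*ln([Ox]/[Red])
Step 1: RT/nF = 8.314*332/(2*96485) = 0.01430403 V
Step 2: [Ox]/[Red] = 0.8084/0.9261 = 0.872908
Step 3: ln(0.872908) = -0.135925
Step 4: correction = 0.01430403 * -0.135925 = -0.002 V
E = 0.654 + -0.002 = 0.652 V

0.652 V


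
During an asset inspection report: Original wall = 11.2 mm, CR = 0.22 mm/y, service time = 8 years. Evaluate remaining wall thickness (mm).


Remaining wall = original − CR × time
t = 11.2 − 0.22*8 = 11.2 − 1.76 = 9.44 mm

9.44 mm


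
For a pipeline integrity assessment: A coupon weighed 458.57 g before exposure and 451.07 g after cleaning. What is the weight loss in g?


Weight loss = initial − final
WL = 458.57 − 451.07 = 7.5 g

7.5 g


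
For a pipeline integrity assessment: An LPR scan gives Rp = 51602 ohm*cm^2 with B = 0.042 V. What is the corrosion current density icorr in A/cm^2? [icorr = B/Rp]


Apply the Stern-Geary relation: icorr = B / Rp
icorr = 0.042 / 51602 = 8.139×10^-7 A/cm^2

8.139×10^-7 A/cm^2


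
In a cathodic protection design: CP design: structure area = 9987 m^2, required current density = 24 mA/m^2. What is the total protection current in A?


I = area * current density, then convert mA → A (÷1000)
I = 9987 * 24 / 1000 = 239.69 A

239.69 A


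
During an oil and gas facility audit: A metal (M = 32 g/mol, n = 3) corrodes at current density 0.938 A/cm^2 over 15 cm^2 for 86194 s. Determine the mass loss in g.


Apply Faraday's law: m = i*A*t*M / (n*F)
Total charge passed Q = i*A*t = 0.938*15*86194 = 1212749.58 C
m = Q*M/(n*F) = 1212749.58*32/(3*96485) = 134.07261 g

134.07261 g


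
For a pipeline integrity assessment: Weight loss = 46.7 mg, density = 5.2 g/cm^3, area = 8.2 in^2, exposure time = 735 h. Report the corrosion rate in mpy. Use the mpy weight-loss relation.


Apply the mpy weight-loss relation: CR = 534 * W / (D * A * T)
Numerator: 534 * 46.7 = 24937.8
Denominator: 5.2 * 8.2 * 735 = 31340.4
CR = 24937.8 / 31340.4 = 0.796 mpy

0.796 mpy


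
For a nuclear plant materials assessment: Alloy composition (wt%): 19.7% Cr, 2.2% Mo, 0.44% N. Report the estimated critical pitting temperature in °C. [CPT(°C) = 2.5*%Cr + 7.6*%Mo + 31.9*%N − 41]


Apply the ASTM G48 empirical CPT estimate: CPT(°C) = 2.5*%Cr + 7.6*%Mo + 31.9*%N − 41
2.5*19.7 = 49.25; 7.6*2.2 = 16.72; 31.9*0.44 = 14.036
CPT = 49.25 + 16.72 + 14.036 − 41 = 39.006 °C
Rounded to 0.1 °C: CPT ≈ 39.0 °C

39.0 °C


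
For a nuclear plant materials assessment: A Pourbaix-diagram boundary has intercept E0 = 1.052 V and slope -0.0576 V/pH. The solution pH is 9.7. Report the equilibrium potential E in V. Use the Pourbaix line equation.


Apply the Pourbaix line equation: E = E0 + slope*pH
E = 1.052 + (-0.0576)*9.7 = 1.052 + (-0.55872) = 0.49328 V
Rounded to 3 decimal places: E = 0.493 V

0.493 V


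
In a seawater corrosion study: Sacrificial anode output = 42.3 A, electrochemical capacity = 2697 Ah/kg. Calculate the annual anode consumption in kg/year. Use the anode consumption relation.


Annual consumption = current * hours per year / capacity
Rate = 42.3 * 8760 / 2697 = 137.4 kg/year

137.4 kg/year


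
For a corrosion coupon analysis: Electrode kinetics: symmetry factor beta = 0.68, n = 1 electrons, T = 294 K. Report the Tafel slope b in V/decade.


Apply the Tafel slope relation: b = 2.303*R*T/(beta*n*F)
Numerator: 2.303 * 8.314 * 294 = 5629.26
Denominator: 0.68 * 1 * 96485 = 65609.8
b = 5629.26 / 65609.8 = 0.0858 V/decade

0.0858 V/decade


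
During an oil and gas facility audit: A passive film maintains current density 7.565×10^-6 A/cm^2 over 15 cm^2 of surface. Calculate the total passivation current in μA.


I = i_pass * A, then convert A → μA (×10^6)
I = 7.565×10^-6 * 15 * 10^6 = 113.48 μA

113.48 μA


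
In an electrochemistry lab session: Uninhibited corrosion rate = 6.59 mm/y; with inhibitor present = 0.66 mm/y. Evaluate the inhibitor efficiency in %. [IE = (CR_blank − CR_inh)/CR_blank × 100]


Apply the inhibitor-efficiency definition: IE = (CR_blank − CR_inh)/CR_blank × 100
IE = (6.59 − 0.66) / 6.59 × 100
IE = 5.93 / 6.59 × 100 = 90.0 %

90.0 %


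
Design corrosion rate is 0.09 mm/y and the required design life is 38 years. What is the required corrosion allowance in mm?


Corrosion allowance = CR × design life
CA = 0.09 * 38 = 3.42 mm

3.42 mm


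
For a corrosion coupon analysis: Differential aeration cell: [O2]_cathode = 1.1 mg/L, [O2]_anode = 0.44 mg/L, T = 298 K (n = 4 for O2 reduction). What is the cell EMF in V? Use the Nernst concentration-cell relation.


Apply the Nernst concentration-cell relation: E = (RT/nF)*ln(C_cathode/C_anode)
RT/nF = 8.314*298/(4*96485) = 0.00641958 V
ln(1.1/0.44) = 0.91629
E = 0.00641958 * 0.91629 = 0.00588 V

0.00588 V


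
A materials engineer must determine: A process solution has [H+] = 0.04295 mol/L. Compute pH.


pH = −log10[H+]
pH = −log10(0.04295) = 1.37

1.37


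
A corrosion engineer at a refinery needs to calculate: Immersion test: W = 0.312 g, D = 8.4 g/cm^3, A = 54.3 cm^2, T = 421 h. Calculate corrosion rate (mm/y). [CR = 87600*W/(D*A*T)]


Apply the mm/y weight-loss relation: CR = 87600 * W / (D * A * T)
Numerator: 87600 * 0.312 = 27331.2
Denominator: 8.4 * 54.3 * 421 = 192026.52
CR = 27331.2 / 192026.52 = 0.1423 mm/y

0.1423 mm/y


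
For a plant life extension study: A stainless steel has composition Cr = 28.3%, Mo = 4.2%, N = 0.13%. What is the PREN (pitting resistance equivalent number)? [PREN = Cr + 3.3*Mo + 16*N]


Apply the PREN formula: PREN = Cr + 3.3*Mo + 16*N
PREN = 28.3 + 3.3*4.2 + 16*0.13
PREN = 28.3 + 13.86 + 2.08 = 44.24

44.24


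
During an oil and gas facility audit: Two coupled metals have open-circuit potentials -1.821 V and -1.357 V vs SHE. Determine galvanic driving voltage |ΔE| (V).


Driving voltage is the absolute potential difference.
|ΔE| = |-1.821 − (-1.357)| = 0.464 V

0.464 V


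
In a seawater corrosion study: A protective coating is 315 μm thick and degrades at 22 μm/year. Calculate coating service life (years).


Service life = thickness / degradation rate
Life = 315 / 22 = 14.3 years

14.3 years


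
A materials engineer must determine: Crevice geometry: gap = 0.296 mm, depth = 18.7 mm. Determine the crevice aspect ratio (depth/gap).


Aspect ratio = depth / gap
Ratio = 18.7 / 0.296 = 63.2

63.2


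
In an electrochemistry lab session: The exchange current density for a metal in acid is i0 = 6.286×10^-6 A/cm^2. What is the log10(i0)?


i0 = 6.286×10^-6 A/cm^2
log10(i0) = -5.202

-5.202


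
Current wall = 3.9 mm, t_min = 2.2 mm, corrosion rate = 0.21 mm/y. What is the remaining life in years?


Apply the remaining-life relation: RL = (t_current − t_min) / CR
RL = (3.9 − 2.2) / 0.21 = 1.7 / 0.21 = 8.1 years

8.1 years


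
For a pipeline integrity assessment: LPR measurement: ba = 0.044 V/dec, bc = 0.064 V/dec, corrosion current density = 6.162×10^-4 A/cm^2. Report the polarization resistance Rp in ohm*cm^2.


Apply the Stern-Geary equation: Rp = ba*bc / (2.303*icorr*(ba+bc))
ba*bc = 0.044*0.064 = 0.002816
ba+bc = 0.108; 2.303*icorr*(ba+bc) = 2.303*6.162×10^-4*0.108 = 1.5326373×10^-4
Rp = 0.002816 / 1.5326373×10^-4 = 18.4 ohm*cm^2

18.4 ohm*cm^2


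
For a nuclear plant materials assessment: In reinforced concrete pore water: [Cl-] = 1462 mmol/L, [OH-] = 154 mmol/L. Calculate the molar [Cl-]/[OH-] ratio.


Threshold parameter = [Cl-] / [OH-] (molar basis; both in mmol/L, so units cancel)
Ratio = 1462 / 154 = 9.49

9.49


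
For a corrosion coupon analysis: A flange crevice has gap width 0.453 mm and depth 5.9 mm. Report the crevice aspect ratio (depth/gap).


Aspect ratio = depth / gap
Ratio = 5.9 / 0.453 = 13.0

13.0


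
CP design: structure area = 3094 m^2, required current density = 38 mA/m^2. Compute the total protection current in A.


I = area * current density, then convert mA → A (÷1000)
I = 3094 * 38 / 1000 = 117.57 A

117.57 A


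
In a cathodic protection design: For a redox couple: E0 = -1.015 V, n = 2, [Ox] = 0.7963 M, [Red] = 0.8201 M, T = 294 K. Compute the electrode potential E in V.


Apply the Nernst equation: E = E0 + (RT/nF)*ln([Ox]/[Red])
Step 1: RT/nF = 8.314*294/(2*96485) = 0.01266682 V
Step 2: [Ox]/[Red] = 0.7963/0.8201 = 0.970979
Step 3: ln(0.970979) = -0.02945
Step 4: correction = 0.01266682 * -0.02945 = -0.0004 V
E = -1.015 + -0.0004 = -1.0154 V

-1.0154 V


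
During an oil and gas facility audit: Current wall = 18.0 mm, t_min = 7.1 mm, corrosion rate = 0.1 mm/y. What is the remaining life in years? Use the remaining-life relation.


Apply the remaining-life relation: RL = (t_current − t_min) / CR
RL = (18.0 − 7.1) / 0.1 = 10.9 / 0.1 = 109.0 years

109.0 years


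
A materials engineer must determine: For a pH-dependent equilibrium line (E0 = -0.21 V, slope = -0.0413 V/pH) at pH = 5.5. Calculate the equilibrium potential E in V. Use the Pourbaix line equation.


Apply the Pourbaix line equation: E = E0 + slope*pH
E = -0.21 + (-0.0413)*5.5 = -0.21 + (-0.22715) = -0.43715 V
Rounded to 3 decimal places: E = -0.437 V

-0.437 V


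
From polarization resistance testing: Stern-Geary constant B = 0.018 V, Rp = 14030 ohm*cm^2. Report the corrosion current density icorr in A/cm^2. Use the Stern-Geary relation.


Apply the Stern-Geary relation: icorr = B / Rp
icorr = 0.018 / 14030 = 1.283×10^-6 A/cm^2

1.283×10^-6 A/cm^2


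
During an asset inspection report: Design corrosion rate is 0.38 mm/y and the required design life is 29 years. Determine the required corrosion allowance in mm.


Corrosion allowance = CR × design life
CA = 0.38 * 29 = 11.02 mm

11.02 mm


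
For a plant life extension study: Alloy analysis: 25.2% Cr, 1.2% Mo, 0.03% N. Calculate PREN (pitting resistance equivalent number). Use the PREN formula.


Apply the PREN formula: PREN = Cr + 3.3*Mo + 16*N
PREN = 25.2 + 3.3*1.2 + 16*0.03
PREN = 25.2 + 3.96 + 0.48 = 29.64

29.64


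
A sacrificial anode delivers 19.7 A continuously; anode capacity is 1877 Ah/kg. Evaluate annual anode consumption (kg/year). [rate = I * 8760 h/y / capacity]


Annual consumption = current * hours per year / capacity
Rate = 19.7 * 8760 / 1877 = 91.9 kg/year

91.9 kg/year


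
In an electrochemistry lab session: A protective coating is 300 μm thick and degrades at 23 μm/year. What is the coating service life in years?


Service life = thickness / degradation rate
Life = 300 / 23 = 13.0 years

13.0 years


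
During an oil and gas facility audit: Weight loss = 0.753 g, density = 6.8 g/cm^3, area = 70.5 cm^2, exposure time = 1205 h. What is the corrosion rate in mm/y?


Apply the mm/y weight-loss relation: CR = 87600 * W / (D * A * T)
Numerator: 87600 * 0.753 = 65962.8
Denominator: 6.8 * 70.5 * 1205 = 577677.0
CR = 65962.8 / 577677.0 = 0.11419 mm/y

0.11419 mm/y


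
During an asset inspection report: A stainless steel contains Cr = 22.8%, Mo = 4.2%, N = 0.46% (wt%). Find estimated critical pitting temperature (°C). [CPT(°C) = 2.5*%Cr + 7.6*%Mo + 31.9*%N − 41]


Apply the ASTM G48 empirical CPT estimate: CPT(°C) = 2.5*%Cr + 7.6*%Mo + 31.9*%N − 41
2.5*22.8 = 57; 7.6*4.2 = 31.92; 31.9*0.46 = 14.674
CPT = 57 + 31.92 + 14.674 − 41 = 62.594 °C
Rounded to 0.1 °C: CPT ≈ 62.6 °C

62.6 °C


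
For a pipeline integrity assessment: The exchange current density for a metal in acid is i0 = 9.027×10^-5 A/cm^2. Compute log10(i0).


i0 = 9.027×10^-5 A/cm^2
log10(i0) = -4.044

-4.044


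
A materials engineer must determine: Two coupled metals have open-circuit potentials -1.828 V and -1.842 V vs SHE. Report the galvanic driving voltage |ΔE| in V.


Driving voltage is the absolute potential difference.
|ΔE| = |-1.828 − (-1.842)| = 0.014 V

0.014 V


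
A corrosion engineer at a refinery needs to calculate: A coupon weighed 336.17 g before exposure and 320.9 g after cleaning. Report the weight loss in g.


Weight loss = initial − final
WL = 336.17 − 320.9 = 15.27 g

15.27 g


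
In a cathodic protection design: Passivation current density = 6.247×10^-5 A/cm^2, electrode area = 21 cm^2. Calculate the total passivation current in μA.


I = i_pass * A, then convert A → μA (×10^6)
I = 6.247×10^-5 * 21 * 10^6 = 1311.87 μA

1311.87 μA


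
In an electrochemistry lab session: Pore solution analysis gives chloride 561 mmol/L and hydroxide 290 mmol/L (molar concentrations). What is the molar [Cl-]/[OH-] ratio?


Threshold parameter = [Cl-] / [OH-] (molar basis; both in mmol/L, so units cancel)
Ratio = 561 / 290 = 1.93

1.93


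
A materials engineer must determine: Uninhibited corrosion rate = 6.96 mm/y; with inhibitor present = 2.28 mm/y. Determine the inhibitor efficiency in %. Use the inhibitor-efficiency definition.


Apply the inhibitor-efficiency definition: IE = (CR_blank − CR_inh)/CR_blank × 100
IE = (6.96 − 2.28) / 6.96 × 100
IE = 4.68 / 6.96 × 100 = 67.2 %

67.2 %


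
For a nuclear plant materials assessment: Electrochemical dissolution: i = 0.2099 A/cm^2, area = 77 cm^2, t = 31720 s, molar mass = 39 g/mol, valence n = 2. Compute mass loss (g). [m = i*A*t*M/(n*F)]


Apply Faraday's law: m = i*A*t*M / (n*F)
Total charge passed Q = i*A*t = 0.2099*77*31720 = 512668.156 C
m = Q*M/(n*F) = 512668.156*39/(2*96485) = 103.61226 g

103.61226 g


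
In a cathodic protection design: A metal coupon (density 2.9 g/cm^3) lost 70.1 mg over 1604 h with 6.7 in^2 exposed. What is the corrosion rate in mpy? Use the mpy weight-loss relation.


Apply the mpy weight-loss relation: CR = 534 * W / (D * A * T)
Numerator: 534 * 70.1 = 37433.4
Denominator: 2.9 * 6.7 * 1604 = 31165.72
CR = 37433.4 / 31165.72 = 1.2011 mpy

1.2011 mpy


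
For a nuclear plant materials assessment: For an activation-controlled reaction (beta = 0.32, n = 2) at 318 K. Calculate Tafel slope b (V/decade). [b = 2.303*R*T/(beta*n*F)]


Apply the Tafel slope relation: b = 2.303*R*T/(beta*n*F)
Numerator: 2.303 * 8.314 * 318 = 6088.79
Denominator: 0.32 * 2 * 96485 = 61750.4
b = 6088.79 / 61750.4 = 0.099 V/decade

0.099 V/decade


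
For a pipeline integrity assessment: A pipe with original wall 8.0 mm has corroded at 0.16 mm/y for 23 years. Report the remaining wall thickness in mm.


Remaining wall = original − CR × time
t = 8.0 − 0.16*23 = 8.0 − 3.68 = 4.32 mm

4.32 mm


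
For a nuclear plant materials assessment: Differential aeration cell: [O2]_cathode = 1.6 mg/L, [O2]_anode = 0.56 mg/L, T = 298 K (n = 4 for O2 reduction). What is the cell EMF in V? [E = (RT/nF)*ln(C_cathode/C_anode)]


Apply the Nernst concentration-cell relation: E = (RT/nF)*ln(C_cathode/C_anode)
RT/nF = 8.314*298/(4*96485) = 0.00641958 V
ln(1.6/0.56) = 1.04982
E = 0.00641958 * 1.04982 = 0.00674 V

0.00674 V


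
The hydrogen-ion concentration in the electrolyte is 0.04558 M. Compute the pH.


pH = −log10[H+]
pH = −log10(0.04558) = 1.34

1.34


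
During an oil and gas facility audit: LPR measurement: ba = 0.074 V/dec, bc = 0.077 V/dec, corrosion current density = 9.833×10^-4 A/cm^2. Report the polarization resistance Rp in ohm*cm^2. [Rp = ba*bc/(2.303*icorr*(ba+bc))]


Apply the Stern-Geary equation: Rp = ba*bc / (2.303*icorr*(ba+bc))
ba*bc = 0.074*0.077 = 0.005698
ba+bc = 0.151; 2.303*icorr*(ba+bc) = 2.303*9.833×10^-4*0.151 = 3.4194552×10^-4
Rp = 0.005698 / 3.4194552×10^-4 = 16.7 ohm*cm^2

16.7 ohm*cm^2


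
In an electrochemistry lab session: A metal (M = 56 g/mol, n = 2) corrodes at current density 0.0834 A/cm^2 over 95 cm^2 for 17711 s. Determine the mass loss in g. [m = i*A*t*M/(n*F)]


Apply Faraday's law: m = i*A*t*M / (n*F)
Total charge passed Q = i*A*t = 0.0834*95*17711 = 140324.253 C
m = Q*M/(n*F) = 140324.253*56/(2*96485) = 40.72218 g

40.72218 g


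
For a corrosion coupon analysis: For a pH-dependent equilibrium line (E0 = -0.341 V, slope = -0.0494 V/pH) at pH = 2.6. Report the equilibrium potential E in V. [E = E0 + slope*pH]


Apply the Pourbaix line equation: E = E0 + slope*pH
E = -0.341 + (-0.0494)*2.6 = -0.341 + (-0.12844) = -0.46944 V
Rounded to 3 decimal places: E = -0.469 V

-0.469 V


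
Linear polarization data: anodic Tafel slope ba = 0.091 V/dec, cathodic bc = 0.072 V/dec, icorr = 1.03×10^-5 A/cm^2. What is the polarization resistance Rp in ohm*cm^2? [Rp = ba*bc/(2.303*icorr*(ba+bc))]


Apply the Stern-Geary equation: Rp = ba*bc / (2.303*icorr*(ba+bc))
ba*bc = 0.091*0.072 = 0.006552
ba+bc = 0.163; 2.303*icorr*(ba+bc) = 2.303*1.03×10^-5*0.163 = 3.8665067×10^-6
Rp = 0.006552 / 3.8665067×10^-6 = 1694.6 ohm*cm^2

1694.6 ohm*cm^2


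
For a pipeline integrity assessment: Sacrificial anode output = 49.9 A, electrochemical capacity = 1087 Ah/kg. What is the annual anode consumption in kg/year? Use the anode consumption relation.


Annual consumption = current * hours per year / capacity
Rate = 49.9 * 8760 / 1087 = 402.1 kg/year

402.1 kg/year


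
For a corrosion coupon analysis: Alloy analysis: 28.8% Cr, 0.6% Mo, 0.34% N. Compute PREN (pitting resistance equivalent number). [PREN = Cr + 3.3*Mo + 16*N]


Apply the PREN formula: PREN = Cr + 3.3*Mo + 16*N
PREN = 28.8 + 3.3*0.6 + 16*0.34
PREN = 28.8 + 1.98 + 5.44 = 36.22

36.22


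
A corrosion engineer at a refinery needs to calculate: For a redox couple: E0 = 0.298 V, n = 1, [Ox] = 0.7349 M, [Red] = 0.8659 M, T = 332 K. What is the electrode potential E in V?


Apply the Nernst equation: E = E0 + (RT/nF)*ln([Ox]/[Red])
Step 1: RT/nF = 8.314*332/(1*96485) = 0.02860805 V
Step 2: [Ox]/[Red] = 0.7349/0.8659 = 0.848712
Step 3: ln(0.848712) = -0.164035
Step 4: correction = 0.02860805 * -0.164035 = -0.005 V
E = 0.298 + -0.005 = 0.293 V

0.293 V


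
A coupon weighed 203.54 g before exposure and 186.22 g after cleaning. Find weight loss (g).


Weight loss = initial − final
WL = 203.54 − 186.22 = 17.32 g

17.32 g


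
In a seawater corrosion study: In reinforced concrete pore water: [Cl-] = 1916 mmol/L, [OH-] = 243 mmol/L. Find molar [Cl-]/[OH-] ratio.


Threshold parameter = [Cl-] / [OH-] (molar basis; both in mmol/L, so units cancel)
Ratio = 1916 / 243 = 7.88

7.88


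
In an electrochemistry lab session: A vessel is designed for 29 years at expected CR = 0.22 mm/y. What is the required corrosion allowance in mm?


Corrosion allowance = CR × design life
CA = 0.22 * 29 = 6.38 mm

6.38 mm


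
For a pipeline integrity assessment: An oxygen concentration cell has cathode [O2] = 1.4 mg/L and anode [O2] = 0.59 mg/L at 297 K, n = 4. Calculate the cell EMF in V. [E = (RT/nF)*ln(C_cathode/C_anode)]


Apply the Nernst concentration-cell relation: E = (RT/nF)*ln(C_cathode/C_anode)
RT/nF = 8.314*297/(4*96485) = 0.00639804 V
ln(1.4/0.59) = 0.8641
E = 0.00639804 * 0.8641 = 0.00553 V

0.00553 V


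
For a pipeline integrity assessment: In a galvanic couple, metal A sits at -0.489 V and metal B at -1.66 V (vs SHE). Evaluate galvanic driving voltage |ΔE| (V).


Driving voltage is the absolute potential difference.
|ΔE| = |-0.489 − (-1.66)| = 1.171 V

1.171 V


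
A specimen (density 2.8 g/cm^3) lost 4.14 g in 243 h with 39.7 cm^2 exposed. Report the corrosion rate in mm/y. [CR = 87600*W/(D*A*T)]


Apply the mm/y weight-loss relation: CR = 87600 * W / (D * A * T)
Numerator: 87600 * 4.14 = 362664.0
Denominator: 2.8 * 39.7 * 243 = 27011.88
CR = 362664.0 / 27011.88 = 13.42609 mm/y

13.42609 mm/y


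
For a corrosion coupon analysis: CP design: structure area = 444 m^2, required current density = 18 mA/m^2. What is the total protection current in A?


I = area * current density, then convert mA → A (÷1000)
I = 444 * 18 / 1000 = 7.99 A

7.99 A


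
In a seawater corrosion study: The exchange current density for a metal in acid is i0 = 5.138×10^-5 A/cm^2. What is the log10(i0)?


i0 = 5.138×10^-5 A/cm^2
log10(i0) = -4.289

-4.289


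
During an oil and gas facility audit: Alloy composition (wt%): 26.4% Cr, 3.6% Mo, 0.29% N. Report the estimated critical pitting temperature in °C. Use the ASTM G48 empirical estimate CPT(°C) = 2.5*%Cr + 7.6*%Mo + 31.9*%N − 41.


Apply the ASTM G48 empirical CPT estimate: CPT(°C) = 2.5*%Cr + 7.6*%Mo + 31.9*%N − 41
2.5*26.4 = 66; 7.6*3.6 = 27.36; 31.9*0.29 = 9.251
CPT = 66 + 27.36 + 9.251 − 41 = 61.611 °C
Rounded to 0.1 °C: CPT ≈ 61.6 °C

61.6 °C


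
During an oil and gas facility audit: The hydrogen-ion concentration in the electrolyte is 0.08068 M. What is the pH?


pH = −log10[H+]
pH = −log10(0.08068) = 1.09

1.09


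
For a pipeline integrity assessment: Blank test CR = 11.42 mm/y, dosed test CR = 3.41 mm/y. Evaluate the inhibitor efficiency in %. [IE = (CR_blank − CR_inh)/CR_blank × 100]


Apply the inhibitor-efficiency definition: IE = (CR_blank − CR_inh)/CR_blank × 100
IE = (11.42 − 3.41) / 11.42 × 100
IE = 8.01 / 11.42 × 100 = 70.1 %

70.1 %


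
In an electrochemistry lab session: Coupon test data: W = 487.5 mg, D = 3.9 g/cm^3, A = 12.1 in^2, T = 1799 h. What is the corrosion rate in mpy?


Apply the mpy weight-loss relation: CR = 534 * W / (D * A * T)
Numerator: 534 * 487.5 = 260325.0
Denominator: 3.9 * 12.1 * 1799 = 84894.81
CR = 260325.0 / 84894.81 = 3.0664 mpy

3.0664 mpy


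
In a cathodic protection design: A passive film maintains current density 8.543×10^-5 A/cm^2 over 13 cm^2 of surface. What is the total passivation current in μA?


I = i_pass * A, then convert A → μA (×10^6)
I = 8.543×10^-5 * 13 * 10^6 = 1110.59 μA

1110.59 μA


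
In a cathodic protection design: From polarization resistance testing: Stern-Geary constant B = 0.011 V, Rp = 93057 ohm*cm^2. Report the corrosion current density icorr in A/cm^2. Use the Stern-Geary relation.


Apply the Stern-Geary relation: icorr = B / Rp
icorr = 0.011 / 93057 = 1.182×10^-7 A/cm^2

1.182×10^-7 A/cm^2


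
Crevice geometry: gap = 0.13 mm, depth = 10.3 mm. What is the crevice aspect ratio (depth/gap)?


Aspect ratio = depth / gap
Ratio = 10.3 / 0.13 = 79.2

79.2


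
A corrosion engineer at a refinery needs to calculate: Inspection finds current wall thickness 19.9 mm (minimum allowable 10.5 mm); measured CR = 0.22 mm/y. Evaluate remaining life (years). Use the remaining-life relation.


Apply the remaining-life relation: RL = (t_current − t_min) / CR
RL = (19.9 − 10.5) / 0.22 = 9.4 / 0.22 = 42.7 years

42.7 years


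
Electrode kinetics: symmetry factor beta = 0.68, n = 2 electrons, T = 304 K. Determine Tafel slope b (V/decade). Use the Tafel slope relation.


Apply the Tafel slope relation: b = 2.303*R*T/(beta*n*F)
Numerator: 2.303 * 8.314 * 304 = 5820.73
Denominator: 0.68 * 2 * 96485 = 131219.6
b = 5820.73 / 131219.6 = 0.044 V/decade

0.044 V/decade


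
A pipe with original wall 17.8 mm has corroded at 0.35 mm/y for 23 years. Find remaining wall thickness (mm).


Remaining wall = original − CR × time
t = 17.8 − 0.35*23 = 17.8 − 8.05 = 9.75 mm

9.75 mm


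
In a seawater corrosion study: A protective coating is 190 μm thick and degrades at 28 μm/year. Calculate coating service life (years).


Service life = thickness / degradation rate
Life = 190 / 28 = 6.8 years

6.8 years


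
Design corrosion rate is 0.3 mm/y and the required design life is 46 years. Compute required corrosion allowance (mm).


Corrosion allowance = CR × design life
CA = 0.3 * 46 = 13.8 mm

13.8 mm


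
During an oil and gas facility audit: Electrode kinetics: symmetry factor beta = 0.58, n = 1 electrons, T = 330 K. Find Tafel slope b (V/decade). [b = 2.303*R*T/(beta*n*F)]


Apply the Tafel slope relation: b = 2.303*R*T/(beta*n*F)
Numerator: 2.303 * 8.314 * 330 = 6318.56
Denominator: 0.58 * 1 * 96485 = 55961.3
b = 6318.56 / 55961.3 = 0.113 V/decade

0.113 V/decade


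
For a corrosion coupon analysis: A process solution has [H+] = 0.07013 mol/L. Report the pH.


pH = −log10[H+]
pH = −log10(0.07013) = 1.15

1.15


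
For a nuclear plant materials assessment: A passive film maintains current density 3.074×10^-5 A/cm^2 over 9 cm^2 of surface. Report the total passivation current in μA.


I = i_pass * A, then convert A → μA (×10^6)
I = 3.074×10^-5 * 9 * 10^6 = 276.66 μA

276.66 μA


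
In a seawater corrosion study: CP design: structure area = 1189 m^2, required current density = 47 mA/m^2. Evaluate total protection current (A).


I = area * current density, then convert mA → A (÷1000)
I = 1189 * 47 / 1000 = 55.88 A

55.88 A


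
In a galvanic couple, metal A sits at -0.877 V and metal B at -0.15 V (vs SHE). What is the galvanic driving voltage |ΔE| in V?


Driving voltage is the absolute potential difference.
|ΔE| = |-0.877 − (-0.15)| = 0.727 V

0.727 V


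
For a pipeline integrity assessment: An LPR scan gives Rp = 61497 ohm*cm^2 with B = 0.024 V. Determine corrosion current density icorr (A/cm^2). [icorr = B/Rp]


Apply the Stern-Geary relation: icorr = B / Rp
icorr = 0.024 / 61497 = 3.903×10^-7 A/cm^2

3.903×10^-7 A/cm^2


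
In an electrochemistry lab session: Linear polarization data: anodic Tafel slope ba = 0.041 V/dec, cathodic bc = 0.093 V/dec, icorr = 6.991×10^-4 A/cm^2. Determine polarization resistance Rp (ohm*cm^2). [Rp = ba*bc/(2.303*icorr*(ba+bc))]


Apply the Stern-Geary equation: Rp = ba*bc / (2.303*icorr*(ba+bc))
ba*bc = 0.041*0.093 = 0.003813
ba+bc = 0.134; 2.303*icorr*(ba+bc) = 2.303*6.991×10^-4*0.134 = 2.1574366×10^-4
Rp = 0.003813 / 2.1574366×10^-4 = 17.67 ohm*cm^2

17.67 ohm*cm^2


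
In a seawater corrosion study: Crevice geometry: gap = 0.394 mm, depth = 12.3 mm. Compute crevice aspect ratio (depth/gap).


Aspect ratio = depth / gap
Ratio = 12.3 / 0.394 = 31.2

31.2


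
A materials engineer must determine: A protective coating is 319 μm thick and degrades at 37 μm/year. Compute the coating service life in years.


Service life = thickness / degradation rate
Life = 319 / 37 = 8.6 years

8.6 years


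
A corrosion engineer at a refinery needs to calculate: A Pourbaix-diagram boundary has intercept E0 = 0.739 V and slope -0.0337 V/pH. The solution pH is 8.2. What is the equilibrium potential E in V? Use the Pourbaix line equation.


Apply the Pourbaix line equation: E = E0 + slope*pH
E = 0.739 + (-0.0337)*8.2 = 0.739 + (-0.27634) = 0.46266 V
Rounded to 3 decimal places: E = 0.463 V

0.463 V


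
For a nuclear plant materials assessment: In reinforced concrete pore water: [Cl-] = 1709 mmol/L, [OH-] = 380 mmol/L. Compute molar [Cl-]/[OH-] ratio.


Threshold parameter = [Cl-] / [OH-] (molar basis; both in mmol/L, so units cancel)
Ratio = 1709 / 380 = 4.5

4.5


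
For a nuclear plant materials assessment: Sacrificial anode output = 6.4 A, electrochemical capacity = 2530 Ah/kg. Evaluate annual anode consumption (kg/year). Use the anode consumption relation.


Annual consumption = current * hours per year / capacity
Rate = 6.4 * 8760 / 2530 = 22.2 kg/year

22.2 kg/year


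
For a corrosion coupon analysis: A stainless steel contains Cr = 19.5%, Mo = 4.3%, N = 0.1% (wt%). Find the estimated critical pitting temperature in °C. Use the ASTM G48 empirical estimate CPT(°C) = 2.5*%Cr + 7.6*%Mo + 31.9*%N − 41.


Apply the ASTM G48 empirical CPT estimate: CPT(°C) = 2.5*%Cr + 7.6*%Mo + 31.9*%N − 41
2.5*19.5 = 48.75; 7.6*4.3 = 32.68; 31.9*0.1 = 3.19
CPT = 48.75 + 32.68 + 3.19 − 41 = 43.62 °C
Rounded to 0.1 °C: CPT ≈ 43.6 °C

43.6 °C


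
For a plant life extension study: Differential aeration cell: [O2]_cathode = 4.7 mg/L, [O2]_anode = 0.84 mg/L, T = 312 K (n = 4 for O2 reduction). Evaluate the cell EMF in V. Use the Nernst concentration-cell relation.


Apply the Nernst concentration-cell relation: E = (RT/nF)*ln(C_cathode/C_anode)
RT/nF = 8.314*312/(4*96485) = 0.00672117 V
ln(4.7/0.84) = 1.72192
E = 0.00672117 * 1.72192 = 0.01157 V

0.01157 V


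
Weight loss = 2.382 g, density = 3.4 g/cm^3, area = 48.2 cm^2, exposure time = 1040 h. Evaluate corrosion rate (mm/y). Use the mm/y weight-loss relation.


Apply the mm/y weight-loss relation: CR = 87600 * W / (D * A * T)
Numerator: 87600 * 2.382 = 208663.2
Denominator: 3.4 * 48.2 * 1040 = 170435.2
CR = 208663.2 / 170435.2 = 1.224296 mm/y

1.224296 mm/y


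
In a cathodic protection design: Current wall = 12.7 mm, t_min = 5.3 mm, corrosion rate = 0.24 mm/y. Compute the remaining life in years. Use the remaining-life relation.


Apply the remaining-life relation: RL = (t_current − t_min) / CR
RL = (12.7 − 5.3) / 0.24 = 7.4 / 0.24 = 30.8 years

30.8 years


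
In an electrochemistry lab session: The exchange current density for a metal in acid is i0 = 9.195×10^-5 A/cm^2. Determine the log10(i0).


i0 = 9.195×10^-5 A/cm^2
log10(i0) = -4.036

-4.036


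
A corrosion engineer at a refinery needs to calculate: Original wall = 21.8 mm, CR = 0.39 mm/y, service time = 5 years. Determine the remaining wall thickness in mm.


Remaining wall = original − CR × time
t = 21.8 − 0.39*5 = 21.8 − 1.95 = 19.85 mm

19.85 mm


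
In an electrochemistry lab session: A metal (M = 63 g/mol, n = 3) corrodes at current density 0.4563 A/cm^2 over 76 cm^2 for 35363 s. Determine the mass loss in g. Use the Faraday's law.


Apply Faraday's law: m = i*A*t*M / (n*F)
Total charge passed Q = i*A*t = 0.4563*76*35363 = 1226346.4044 C
m = Q*M/(n*F) = 1226346.4044*63/(3*96485) = 266.915 g

266.915 g


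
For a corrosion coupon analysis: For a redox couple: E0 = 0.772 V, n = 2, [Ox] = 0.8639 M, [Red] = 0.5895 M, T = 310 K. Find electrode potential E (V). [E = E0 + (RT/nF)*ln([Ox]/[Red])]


Apply the Nernst equation: E = E0 + (RT/nF)*ln([Ox]/[Red])
Step 1: RT/nF = 8.314*310/(2*96485) = 0.01335617 V
Step 2: [Ox]/[Red] = 0.8639/0.5895 = 1.465479
Step 3: ln(1.465479) = 0.382182
Step 4: correction = 0.01335617 * 0.382182 = 0.005 V
E = 0.772 + 0.005 = 0.777 V

0.777 V


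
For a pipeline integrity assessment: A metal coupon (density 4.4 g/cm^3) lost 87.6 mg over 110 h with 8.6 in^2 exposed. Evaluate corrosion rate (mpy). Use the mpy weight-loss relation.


Apply the mpy weight-loss relation: CR = 534 * W / (D * A * T)
Numerator: 534 * 87.6 = 46778.4
Denominator: 4.4 * 8.6 * 110 = 4162.4
CR = 46778.4 / 4162.4 = 11.23832 mpy

11.23832 mpy


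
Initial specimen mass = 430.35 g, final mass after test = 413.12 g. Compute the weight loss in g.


Weight loss = initial − final
WL = 430.35 − 413.12 = 17.23 g

17.23 g


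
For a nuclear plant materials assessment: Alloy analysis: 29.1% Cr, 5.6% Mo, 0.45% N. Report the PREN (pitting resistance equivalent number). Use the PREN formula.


Apply the PREN formula: PREN = Cr + 3.3*Mo + 16*N
PREN = 29.1 + 3.3*5.6 + 16*0.45
PREN = 29.1 + 18.48 + 7.2 = 54.78

54.78


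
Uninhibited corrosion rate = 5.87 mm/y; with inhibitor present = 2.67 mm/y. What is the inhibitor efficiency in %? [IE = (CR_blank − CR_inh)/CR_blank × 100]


Apply the inhibitor-efficiency definition: IE = (CR_blank − CR_inh)/CR_blank × 100
IE = (5.87 − 2.67) / 5.87 × 100
IE = 3.2 / 5.87 × 100 = 54.5 %

54.5 %


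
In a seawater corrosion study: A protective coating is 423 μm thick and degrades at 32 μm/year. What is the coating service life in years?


Service life = thickness / degradation rate
Life = 423 / 32 = 13.2 years

13.2 years


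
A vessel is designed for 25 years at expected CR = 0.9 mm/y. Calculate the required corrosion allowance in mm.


Corrosion allowance = CR × design life
CA = 0.9 * 25 = 22.5 mm

22.5 mm


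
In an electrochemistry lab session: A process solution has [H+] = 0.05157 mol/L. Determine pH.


pH = −log10[H+]
pH = −log10(0.05157) = 1.29

1.29


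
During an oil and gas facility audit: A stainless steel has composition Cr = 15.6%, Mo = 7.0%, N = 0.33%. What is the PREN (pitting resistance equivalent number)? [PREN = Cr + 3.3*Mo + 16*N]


Apply the PREN formula: PREN = Cr + 3.3*Mo + 16*N
PREN = 15.6 + 3.3*7.0 + 16*0.33
PREN = 15.6 + 23.1 + 5.28 = 43.98

43.98


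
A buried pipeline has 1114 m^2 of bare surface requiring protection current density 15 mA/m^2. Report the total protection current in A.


I = area * current density, then convert mA → A (÷1000)
I = 1114 * 15 / 1000 = 16.71 A

16.71 A


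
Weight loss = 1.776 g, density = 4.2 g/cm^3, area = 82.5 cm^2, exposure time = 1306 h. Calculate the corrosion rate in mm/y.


Apply the mm/y weight-loss relation: CR = 87600 * W / (D * A * T)
Numerator: 87600 * 1.776 = 155577.6
Denominator: 4.2 * 82.5 * 1306 = 452529.0
CR = 155577.6 / 452529.0 = 0.3438 mm/y

0.3438 mm/y


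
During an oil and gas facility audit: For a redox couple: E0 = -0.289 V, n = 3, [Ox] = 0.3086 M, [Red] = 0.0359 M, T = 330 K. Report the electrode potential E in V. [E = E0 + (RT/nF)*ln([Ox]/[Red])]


Apply the Nernst equation: E = E0 + (RT/nF)*ln([Ox]/[Red])
Step 1: RT/nF = 8.314*330/(3*96485) = 0.00947857 V
Step 2: [Ox]/[Red] = 0.3086/0.0359 = 8.5961
Step 3: ln(8.5961) = 2.151309
Step 4: correction = 0.00947857 * 2.151309 = 0.02 V
E = -0.289 + 0.02 = -0.269 V

-0.269 V


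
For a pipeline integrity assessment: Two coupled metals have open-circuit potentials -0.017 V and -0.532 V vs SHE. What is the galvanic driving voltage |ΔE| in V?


Driving voltage is the absolute potential difference.
|ΔE| = |-0.017 − (-0.532)| = 0.515 V

0.515 V


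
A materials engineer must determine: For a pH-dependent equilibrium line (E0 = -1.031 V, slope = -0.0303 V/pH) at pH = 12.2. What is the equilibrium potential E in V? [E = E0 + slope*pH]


Apply the Pourbaix line equation: E = E0 + slope*pH
E = -1.031 + (-0.0303)*12.2 = -1.031 + (-0.36966) = -1.40066 V
Rounded to 3 decimal places: E = -1.401 V

-1.401 V


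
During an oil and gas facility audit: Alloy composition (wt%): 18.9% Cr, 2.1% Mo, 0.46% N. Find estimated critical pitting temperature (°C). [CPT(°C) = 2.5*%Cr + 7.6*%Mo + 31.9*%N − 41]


Apply the ASTM G48 empirical CPT estimate: CPT(°C) = 2.5*%Cr + 7.6*%Mo + 31.9*%N − 41
2.5*18.9 = 47.25; 7.6*2.1 = 15.96; 31.9*0.46 = 14.674
CPT = 47.25 + 15.96 + 14.674 − 41 = 36.884 °C
Rounded to 0.1 °C: CPT ≈ 36.9 °C

36.9 °C


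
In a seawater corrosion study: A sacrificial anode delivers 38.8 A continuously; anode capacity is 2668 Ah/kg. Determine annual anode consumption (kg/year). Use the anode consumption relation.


Annual consumption = current * hours per year / capacity
Rate = 38.8 * 8760 / 2668 = 127.4 kg/year

127.4 kg/year


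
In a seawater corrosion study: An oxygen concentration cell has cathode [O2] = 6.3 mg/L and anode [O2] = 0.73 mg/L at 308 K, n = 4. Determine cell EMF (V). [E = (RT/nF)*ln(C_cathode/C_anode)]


Apply the Nernst concentration-cell relation: E = (RT/nF)*ln(C_cathode/C_anode)
RT/nF = 8.314*308/(4*96485) = 0.006635 V
ln(6.3/0.73) = 2.15526
E = 0.006635 * 2.15526 = 0.0143 V

0.0143 V


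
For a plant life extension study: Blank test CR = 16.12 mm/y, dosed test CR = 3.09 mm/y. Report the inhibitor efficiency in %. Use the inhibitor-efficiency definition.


Apply the inhibitor-efficiency definition: IE = (CR_blank − CR_inh)/CR_blank × 100
IE = (16.12 − 3.09) / 16.12 × 100
IE = 13.03 / 16.12 × 100 = 80.8 %

80.8 %


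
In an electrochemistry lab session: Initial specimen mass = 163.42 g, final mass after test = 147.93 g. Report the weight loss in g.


Weight loss = initial − final
WL = 163.42 − 147.93 = 15.49 g

15.49 g


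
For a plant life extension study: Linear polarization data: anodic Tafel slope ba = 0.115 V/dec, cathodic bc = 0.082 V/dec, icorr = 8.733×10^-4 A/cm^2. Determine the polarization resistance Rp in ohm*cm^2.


Apply the Stern-Geary equation: Rp = ba*bc / (2.303*icorr*(ba+bc))
ba*bc = 0.115*0.082 = 0.00943
ba+bc = 0.197; 2.303*icorr*(ba+bc) = 2.303*8.733×10^-4*0.197 = 3.9620835×10^-4
Rp = 0.00943 / 3.9620835×10^-4 = 23.8 ohm*cm^2

23.8 ohm*cm^2


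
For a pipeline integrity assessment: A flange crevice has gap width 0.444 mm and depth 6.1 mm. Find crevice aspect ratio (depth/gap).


Aspect ratio = depth / gap
Ratio = 6.1 / 0.444 = 13.7

13.7


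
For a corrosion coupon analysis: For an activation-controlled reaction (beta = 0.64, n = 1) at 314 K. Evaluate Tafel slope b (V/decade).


Apply the Tafel slope relation: b = 2.303*R*T/(beta*n*F)
Numerator: 2.303 * 8.314 * 314 = 6012.2
Denominator: 0.64 * 1 * 96485 = 61750.4
b = 6012.2 / 61750.4 = 0.0974 V/decade

0.0974 V/decade


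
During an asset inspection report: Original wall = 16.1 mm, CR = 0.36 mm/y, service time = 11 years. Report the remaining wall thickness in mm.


Remaining wall = original − CR × time
t = 16.1 − 0.36*11 = 16.1 − 3.96 = 12.14 mm

12.14 mm


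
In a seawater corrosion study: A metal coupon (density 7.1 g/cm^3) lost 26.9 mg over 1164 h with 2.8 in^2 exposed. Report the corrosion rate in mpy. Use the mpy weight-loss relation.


Apply the mpy weight-loss relation: CR = 534 * W / (D * A * T)
Numerator: 534 * 26.9 = 14364.6
Denominator: 7.1 * 2.8 * 1164 = 23140.32
CR = 14364.6 / 23140.32 = 0.6208 mpy

0.6208 mpy
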